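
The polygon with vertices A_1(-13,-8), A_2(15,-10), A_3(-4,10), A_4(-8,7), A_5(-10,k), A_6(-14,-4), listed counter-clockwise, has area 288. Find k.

-1

The doubled signed area Σ (x_i y_{i+1} − x_{i+1} y_i) is linear in k.
With k=0 it equals 582; the coefficient of k is 6 (from the two edges through A_5).
So 6·k + 582 = 2·288 = 576 ⇒ k = -1.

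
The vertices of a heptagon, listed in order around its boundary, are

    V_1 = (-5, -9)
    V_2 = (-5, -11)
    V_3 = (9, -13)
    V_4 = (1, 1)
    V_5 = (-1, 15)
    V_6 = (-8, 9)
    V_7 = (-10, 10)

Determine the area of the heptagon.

Apply Gauss's area formula: 2A = Σ (x_i·y_{i+1} − x_{i+1}·y_i), indices taken mod 7.
Σ = (10) + (164) + (22) + (16) + (111) + (10) + (140) = 473
Area = |Σ|/2 = 236.5.

236.5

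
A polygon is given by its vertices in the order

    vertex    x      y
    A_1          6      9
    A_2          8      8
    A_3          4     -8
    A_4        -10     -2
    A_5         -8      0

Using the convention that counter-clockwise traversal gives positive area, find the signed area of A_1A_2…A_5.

-148

A_1→A_2: (6)(8) − (8)(9) = -24
A_2→A_3: (8)(-8) − (4)(8) = -96
A_3→A_4: (4)(-2) − (-10)(-8) = -88
A_4→A_5: (-10)(0) − (-8)(-2) = -16
A_5→A_1: (-8)(9) − (6)(0) = -72
Σ = -296
Signed area = Σ/2 = -148 (negative ⇒ clockwise traversal).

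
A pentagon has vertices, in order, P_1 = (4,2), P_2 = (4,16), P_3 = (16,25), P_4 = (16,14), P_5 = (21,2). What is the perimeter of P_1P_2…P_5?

|P_1P_2| = √((0)² + (14)²) = √196 = 14
|P_2P_3| = √((12)² + (9)²) = √225 = 15
|P_3P_4| = √((0)² + (-11)²) = √121 = 11
|P_4P_5| = √((5)² + (-12)²) = √169 = 13
|P_5P_1| = √((-17)² + (0)²) = √289 = 17
Perimeter = 14 + 15 + 11 + 13 + 17 = 70.

70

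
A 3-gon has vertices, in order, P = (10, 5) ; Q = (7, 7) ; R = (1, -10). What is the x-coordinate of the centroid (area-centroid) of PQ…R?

6

Apply the shoelace (surveyor's) formula. First the cross-terms c_i = x_i·y_{i+1} − x_{i+1}·y_i:
  35, -77, 105  ⇒  2A = 63, A = 31.5.
Then Σ (x_i + x_{i+1})·c_i = 1134, so x̄ = 1134 / (6·31.5) = 6.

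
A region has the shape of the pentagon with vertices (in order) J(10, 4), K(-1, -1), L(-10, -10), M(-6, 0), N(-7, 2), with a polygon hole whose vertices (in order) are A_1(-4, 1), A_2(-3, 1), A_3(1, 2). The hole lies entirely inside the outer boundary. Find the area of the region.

Outer boundary:
Apply Gauss's area formula: 2A = Σ (x_i·y_{i+1} − x_{i+1}·y_i), indices taken mod 5.
Cross-terms: -6, 0, -60, -12, -48  ⇒  Σ = -126
Area = |Σ|/2 = 63.
Hole:
Apply the shoelace (surveyor's) formula: 2A = Σ (x_i·y_{i+1} − x_{i+1}·y_i), indices taken mod 3.
Σ = (-1) + (-7) + (9) = 1
Area = |Σ|/2 = 0.5.
Net area = 63 − 0.5 = 62.5.

62.5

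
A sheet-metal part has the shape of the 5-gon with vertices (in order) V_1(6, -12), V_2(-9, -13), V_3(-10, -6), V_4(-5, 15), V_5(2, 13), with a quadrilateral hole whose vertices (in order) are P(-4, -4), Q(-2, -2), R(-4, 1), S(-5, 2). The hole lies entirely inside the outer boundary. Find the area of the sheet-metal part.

312

Outer boundary:
Σ = (-186) + (-76) + (-180) + (-95) + (-102) = -639
Area = |Σ|/2 = 319.5.
Hole:
Apply the shoelace (surveyor's) formula: 2A = Σ (x_i·y_{i+1} − x_{i+1}·y_i), indices taken mod 4.
Σ = (0) + (-10) + (-3) + (28) = 15
Area = |Σ|/2 = 7.5.
Net area = 319.5 − 7.5 = 312.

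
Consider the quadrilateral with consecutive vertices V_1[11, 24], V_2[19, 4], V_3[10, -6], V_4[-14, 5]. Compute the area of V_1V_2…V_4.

495.5

Apply the shoelace (surveyor's) formula: 2A = Σ (x_i·y_{i+1} − x_{i+1}·y_i), indices taken mod 4.
Cross-terms: -412, -154, -34, -391  ⇒  Σ = -991
Area = |Σ|/2 = 495.5.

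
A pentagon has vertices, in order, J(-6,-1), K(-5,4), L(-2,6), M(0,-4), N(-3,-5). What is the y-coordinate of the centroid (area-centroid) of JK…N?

7/82

Apply the surveyor's formula. First the cross-terms c_i = x_i·y_{i+1} − x_{i+1}·y_i:
  -29, -22, 8, -12, -27  ⇒  2A = -82, A = -41.
Then Σ (y_i + y_{i+1})·c_i = -21, so ȳ = -21 / (6·(-41)) = 7/82.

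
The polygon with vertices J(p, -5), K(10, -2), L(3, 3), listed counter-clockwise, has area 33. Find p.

1

The doubled signed area Σ (x_i y_{i+1} − x_{i+1} y_i) is linear in p.
With p=0 it equals 71; the coefficient of p is -5 (from the two edges through J).
So -5·p + 71 = 2·33 = 66 ⇒ p = 1.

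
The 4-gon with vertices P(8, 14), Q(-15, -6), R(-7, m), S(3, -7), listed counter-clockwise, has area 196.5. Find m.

The doubled signed area Σ (x_i y_{i+1} − x_{i+1} y_i) is linear in m.
With m=0 it equals 267; the coefficient of m is -18 (from the two edges through R).
So -18·m + 267 = 2·196.5 = 393 ⇒ m = -7.

-7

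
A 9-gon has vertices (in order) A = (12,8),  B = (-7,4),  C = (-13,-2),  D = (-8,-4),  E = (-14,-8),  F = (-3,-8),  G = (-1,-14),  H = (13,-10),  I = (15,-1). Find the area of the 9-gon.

398.5

Apply the surveyor's formula: 2A = Σ (x_i·y_{i+1} − x_{i+1}·y_i), indices taken mod 9.
A→B: (12)(4) − (-7)(8) = 104
B→C: (-7)(-2) − (-13)(4) = 66
C→D: (-13)(-4) − (-8)(-2) = 36
D→E: (-8)(-8) − (-14)(-4) = 8
E→F: (-14)(-8) − (-3)(-8) = 88
F→G: (-3)(-14) − (-1)(-8) = 34
G→H: (-1)(-10) − (13)(-14) = 192
H→I: (13)(-1) − (15)(-10) = 137
I→A: (15)(8) − (12)(-1) = 132
Σ = 797
Area = |Σ|/2 = 398.5.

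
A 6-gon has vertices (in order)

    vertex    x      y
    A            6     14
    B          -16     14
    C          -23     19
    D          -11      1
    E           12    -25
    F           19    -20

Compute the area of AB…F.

A→B: (6)(14) − (-16)(14) = 308
B→C: (-16)(19) − (-23)(14) = 18
C→D: (-23)(1) − (-11)(19) = 186
D→E: (-11)(-25) − (12)(1) = 263
E→F: (12)(-20) − (19)(-25) = 235
F→A: (19)(14) − (6)(-20) = 386
Σ = 1396
Area = |Σ|/2 = 698.

698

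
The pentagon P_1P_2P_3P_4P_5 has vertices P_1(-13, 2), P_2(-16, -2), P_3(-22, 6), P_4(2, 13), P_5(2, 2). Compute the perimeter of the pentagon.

66

|P_1P_2| = √((-3)² + (-4)²) = √25 = 5
|P_2P_3| = √((-6)² + (8)²) = √100 = 10
|P_3P_4| = √((24)² + (7)²) = √625 = 25
|P_4P_5| = √((0)² + (-11)²) = √121 = 11
|P_5P_1| = √((-15)² + (0)²) = √225 = 15
Perimeter = 5 + 10 + 25 + 11 + 15 = 66.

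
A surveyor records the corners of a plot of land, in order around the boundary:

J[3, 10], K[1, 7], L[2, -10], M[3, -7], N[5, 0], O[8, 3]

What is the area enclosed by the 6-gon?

62

Σ = (11) + (-24) + (16) + (35) + (15) + (71) = 124
Area = |Σ|/2 = 62.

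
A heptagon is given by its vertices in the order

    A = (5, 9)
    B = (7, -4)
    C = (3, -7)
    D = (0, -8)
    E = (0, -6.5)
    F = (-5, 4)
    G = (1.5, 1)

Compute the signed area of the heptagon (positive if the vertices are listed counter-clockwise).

-89.5

A→B: (5)(-4) − (7)(9) = -83
B→C: (7)(-7) − (3)(-4) = -37
C→D: (3)(-8) − (0)(-7) = -24
D→E: (0)(-6.5) − (0)(-8) = 0
E→F: (0)(4) − (-5)(-6.5) = -32.5
F→G: (-5)(1) − (1.5)(4) = -11
G→A: (1.5)(9) − (5)(1) = 8.5
Σ = -179
Signed area = Σ/2 = -89.5 (negative ⇒ clockwise traversal).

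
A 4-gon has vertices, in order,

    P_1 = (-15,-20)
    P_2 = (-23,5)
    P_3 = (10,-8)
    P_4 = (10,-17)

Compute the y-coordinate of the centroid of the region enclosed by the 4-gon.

Apply the surveyor's formula. First the cross-terms c_i = x_i·y_{i+1} − x_{i+1}·y_i:
  -535, 134, -90, -455  ⇒  2A = -946, A = -473.
Then Σ (y_i + y_{i+1})·c_i = 26708, so ȳ = 26708 / (6·(-473)) = -1214/129.

-1214/129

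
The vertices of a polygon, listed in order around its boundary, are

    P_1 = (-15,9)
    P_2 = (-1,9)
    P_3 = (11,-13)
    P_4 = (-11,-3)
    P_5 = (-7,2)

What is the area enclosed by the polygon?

232

Σ = (-126) + (-86) + (-176) + (-43) + (-33) = -464
Area = |Σ|/2 = 232.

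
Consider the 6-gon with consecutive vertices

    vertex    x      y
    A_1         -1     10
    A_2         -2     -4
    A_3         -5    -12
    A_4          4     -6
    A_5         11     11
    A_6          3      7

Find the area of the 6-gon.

Apply the surveyor's formula: 2A = Σ (x_i·y_{i+1} − x_{i+1}·y_i), indices taken mod 6.
Σ = (24) + (4) + (78) + (110) + (44) + (37) = 297
Area = |Σ|/2 = 148.5.

148.5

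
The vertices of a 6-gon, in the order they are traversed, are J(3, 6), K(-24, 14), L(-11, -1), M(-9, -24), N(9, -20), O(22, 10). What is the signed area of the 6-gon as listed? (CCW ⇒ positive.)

J→K: (3)(14) − (-24)(6) = 186
K→L: (-24)(-1) − (-11)(14) = 178
L→M: (-11)(-24) − (-9)(-1) = 255
M→N: (-9)(-20) − (9)(-24) = 396
N→O: (9)(10) − (22)(-20) = 530
O→J: (22)(6) − (3)(10) = 102
Σ = 1647
Signed area = Σ/2 = 823.5 (positive ⇒ counter-clockwise traversal).

823.5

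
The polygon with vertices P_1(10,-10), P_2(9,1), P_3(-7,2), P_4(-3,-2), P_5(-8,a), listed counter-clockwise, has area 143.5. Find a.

Write out the shoelace sum; only the two edges meeting at P_5 involve a:
2·Area = [((-3)·a − (-8)·(-2)) + ((-8)·(-10) − 10·a)] + 145
       = -13·a + 209 = 287
⇒ a = -6.

-6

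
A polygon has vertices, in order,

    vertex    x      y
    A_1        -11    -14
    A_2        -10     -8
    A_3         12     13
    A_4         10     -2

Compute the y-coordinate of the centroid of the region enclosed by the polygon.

Apply Gauss's area formula. First the cross-terms c_i = x_i·y_{i+1} − x_{i+1}·y_i:
  -52, -34, -154, -162  ⇒  2A = -402, A = -201.
Then Σ (y_i + y_{i+1})·c_i = 1872, so ȳ = 1872 / (6·(-201)) = -104/67.

-104/67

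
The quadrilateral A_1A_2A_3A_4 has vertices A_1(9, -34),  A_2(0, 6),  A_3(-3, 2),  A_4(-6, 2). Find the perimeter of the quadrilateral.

|A_1A_2| = √((-9)² + (40)²) = √1681 = 41
|A_2A_3| = √((-3)² + (-4)²) = √25 = 5
|A_3A_4| = √((-3)² + (0)²) = √9 = 3
|A_4A_1| = √((15)² + (-36)²) = √1521 = 39
Perimeter = 41 + 5 + 3 + 39 = 88.

88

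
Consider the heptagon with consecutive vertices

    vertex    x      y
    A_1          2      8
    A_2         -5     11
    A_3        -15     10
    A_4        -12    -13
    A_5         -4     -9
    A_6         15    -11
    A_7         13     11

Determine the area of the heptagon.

558.5

Σ = (62) + (115) + (315) + (56) + (179) + (308) + (82) = 1117
Area = |Σ|/2 = 558.5.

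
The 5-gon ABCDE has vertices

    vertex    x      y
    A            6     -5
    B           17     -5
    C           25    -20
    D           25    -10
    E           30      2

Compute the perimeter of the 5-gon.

|AB| = √((11)² + (0)²) = √121 = 11
|BC| = √((8)² + (-15)²) = √289 = 17
|CD| = √((0)² + (10)²) = √100 = 10
|DE| = √((5)² + (12)²) = √169 = 13
|EA| = √((-24)² + (-7)²) = √625 = 25
Perimeter = 11 + 17 + 10 + 13 + 25 = 76.

76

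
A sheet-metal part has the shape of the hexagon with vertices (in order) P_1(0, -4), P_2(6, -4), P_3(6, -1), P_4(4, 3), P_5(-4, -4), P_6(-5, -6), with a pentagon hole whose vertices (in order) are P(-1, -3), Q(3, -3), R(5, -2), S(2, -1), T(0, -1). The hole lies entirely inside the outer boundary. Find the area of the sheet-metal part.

Outer boundary:
P_1→P_2: (0)(-4) − (6)(-4) = 24
P_2→P_3: (6)(-1) − (6)(-4) = 18
P_3→P_4: (6)(3) − (4)(-1) = 22
P_4→P_5: (4)(-4) − (-4)(3) = -4
P_5→P_6: (-4)(-6) − (-5)(-4) = 4
P_6→P_1: (-5)(-4) − (0)(-6) = 20
Σ = 84
Area = |Σ|/2 = 42.
Hole:
P→Q: (-1)(-3) − (3)(-3) = 12
Q→R: (3)(-2) − (5)(-3) = 9
R→S: (5)(-1) − (2)(-2) = -1
S→T: (2)(-1) − (0)(-1) = -2
T→P: (0)(-3) − (-1)(-1) = -1
Σ = 17
Area = |Σ|/2 = 8.5.
Net area = 42 − 8.5 = 33.5.

33.5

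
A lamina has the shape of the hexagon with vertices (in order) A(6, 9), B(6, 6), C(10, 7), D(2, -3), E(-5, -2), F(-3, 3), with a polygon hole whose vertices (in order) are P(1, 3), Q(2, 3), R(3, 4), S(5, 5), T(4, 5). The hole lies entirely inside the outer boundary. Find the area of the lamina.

Outer boundary:
Σ = (-18) + (-18) + (-44) + (-19) + (-21) + (-45) = -165
Area = |Σ|/2 = 82.5.
Hole:
P→Q: (1)(3) − (2)(3) = -3
Q→R: (2)(4) − (3)(3) = -1
R→S: (3)(5) − (5)(4) = -5
S→T: (5)(5) − (4)(5) = 5
T→P: (4)(3) − (1)(5) = 7
Σ = 3
Area = |Σ|/2 = 1.5.
Net area = 82.5 − 1.5 = 81.

81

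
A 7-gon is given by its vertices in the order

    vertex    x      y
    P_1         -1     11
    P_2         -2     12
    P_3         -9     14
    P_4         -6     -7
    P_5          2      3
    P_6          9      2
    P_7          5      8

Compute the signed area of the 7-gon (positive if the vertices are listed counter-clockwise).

Apply the shoelace (surveyor's) formula: 2A = Σ (x_i·y_{i+1} − x_{i+1}·y_i), indices taken mod 7.
Σ = (10) + (80) + (147) + (-4) + (-23) + (62) + (63) = 335
Signed area = Σ/2 = 167.5 (positive ⇒ counter-clockwise traversal).

167.5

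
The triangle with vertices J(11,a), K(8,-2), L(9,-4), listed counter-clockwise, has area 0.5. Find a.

-7

Write out the shoelace sum; only the two edges meeting at J involve a:
2·Area = [(9·a − 11·(-4)) + (11·(-2) − 8·a)] + -14
       = 1·a + 8 = 1
⇒ a = -7.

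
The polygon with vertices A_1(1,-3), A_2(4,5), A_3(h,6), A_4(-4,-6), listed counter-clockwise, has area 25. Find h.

3

Write out the shoelace sum; only the two edges meeting at A_3 involve h:
2·Area = [(4·6 − h·5) + (h·(-6) − (-4)·6)] + 35
       = -11·h + 83 = 50
⇒ h = 3.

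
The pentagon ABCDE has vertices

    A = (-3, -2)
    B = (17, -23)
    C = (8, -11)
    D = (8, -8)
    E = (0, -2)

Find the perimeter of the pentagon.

60

|AB| = √((20)² + (-21)²) = √841 = 29
|BC| = √((-9)² + (12)²) = √225 = 15
|CD| = √((0)² + (3)²) = √9 = 3
|DE| = √((-8)² + (6)²) = √100 = 10
|EA| = √((-3)² + (0)²) = √9 = 3
Perimeter = 29 + 15 + 3 + 10 + 3 = 60.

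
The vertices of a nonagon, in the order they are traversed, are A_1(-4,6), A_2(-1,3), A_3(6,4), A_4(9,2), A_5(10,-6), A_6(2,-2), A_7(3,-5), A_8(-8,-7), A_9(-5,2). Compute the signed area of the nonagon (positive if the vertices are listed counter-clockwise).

-136

Apply the surveyor's formula: 2A = Σ (x_i·y_{i+1} − x_{i+1}·y_i), indices taken mod 9.
Σ = (-6) + (-22) + (-24) + (-74) + (-8) + (-4) + (-61) + (-51) + (-22) = -272
Signed area = Σ/2 = -136 (negative ⇒ clockwise traversal).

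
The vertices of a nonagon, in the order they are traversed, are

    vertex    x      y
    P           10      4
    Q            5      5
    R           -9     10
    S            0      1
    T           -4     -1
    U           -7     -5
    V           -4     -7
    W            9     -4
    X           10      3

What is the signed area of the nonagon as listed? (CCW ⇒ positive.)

159

Σ = (30) + (95) + (-9) + (4) + (13) + (29) + (79) + (67) + (10) = 318
Signed area = Σ/2 = 159 (positive ⇒ counter-clockwise traversal).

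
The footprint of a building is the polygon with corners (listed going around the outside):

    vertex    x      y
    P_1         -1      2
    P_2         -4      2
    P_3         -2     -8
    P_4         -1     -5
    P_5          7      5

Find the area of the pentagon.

46.5

Apply the shoelace (surveyor's) formula: 2A = Σ (x_i·y_{i+1} − x_{i+1}·y_i), indices taken mod 5.
Cross-terms: 6, 36, 2, 30, 19  ⇒  Σ = 93
Area = |Σ|/2 = 46.5.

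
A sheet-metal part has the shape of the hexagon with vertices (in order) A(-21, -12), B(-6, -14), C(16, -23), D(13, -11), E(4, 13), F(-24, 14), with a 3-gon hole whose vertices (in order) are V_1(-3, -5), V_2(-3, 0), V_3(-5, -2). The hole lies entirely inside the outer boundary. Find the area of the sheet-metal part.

Outer boundary:
Apply the surveyor's formula: 2A = Σ (x_i·y_{i+1} − x_{i+1}·y_i), indices taken mod 6.
Σ = (222) + (362) + (123) + (213) + (368) + (582) = 1870
Area = |Σ|/2 = 935.
Hole:
Apply the shoelace (surveyor's) formula: 2A = Σ (x_i·y_{i+1} − x_{i+1}·y_i), indices taken mod 3.
Σ = (-15) + (6) + (19) = 10
Area = |Σ|/2 = 5.
Net area = 935 − 5 = 930.

930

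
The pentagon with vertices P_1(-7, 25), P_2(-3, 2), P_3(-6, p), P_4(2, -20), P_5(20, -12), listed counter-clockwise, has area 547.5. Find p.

-22

Write out the shoelace sum; only the two edges meeting at P_3 involve p:
2·Area = [((-3)·p − (-6)·2) + ((-6)·(-20) − 2·p)] + 853
       = -5·p + 985 = 1095
⇒ p = -22.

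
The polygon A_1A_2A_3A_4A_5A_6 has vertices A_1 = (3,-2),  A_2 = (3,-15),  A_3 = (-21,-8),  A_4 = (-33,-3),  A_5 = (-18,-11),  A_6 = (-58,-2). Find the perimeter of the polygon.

170

|A_1A_2| = √((0)² + (-13)²) = √169 = 13
|A_2A_3| = √((-24)² + (7)²) = √625 = 25
|A_3A_4| = √((-12)² + (5)²) = √169 = 13
|A_4A_5| = √((15)² + (-8)²) = √289 = 17
|A_5A_6| = √((-40)² + (9)²) = √1681 = 41
|A_6A_1| = √((61)² + (0)²) = √3721 = 61
Perimeter = 13 + 25 + 13 + 17 + 41 + 61 = 170.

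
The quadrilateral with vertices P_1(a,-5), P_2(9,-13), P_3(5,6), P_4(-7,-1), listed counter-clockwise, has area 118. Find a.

The doubled signed area Σ (x_i y_{i+1} − x_{i+1} y_i) is linear in a.
With a=0 it equals 236; the coefficient of a is -12 (from the two edges through P_1).
So -12·a + 236 = 2·118 = 236 ⇒ a = 0.

0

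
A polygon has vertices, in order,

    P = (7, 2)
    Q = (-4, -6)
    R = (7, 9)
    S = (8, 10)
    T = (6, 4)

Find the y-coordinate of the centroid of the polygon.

62/37

Apply the shoelace formula. First the cross-terms c_i = x_i·y_{i+1} − x_{i+1}·y_i:
  -34, 6, -2, -28, -16  ⇒  2A = -74, A = -37.
Then Σ (y_i + y_{i+1})·c_i = -372, so ȳ = -372 / (6·(-37)) = 62/37.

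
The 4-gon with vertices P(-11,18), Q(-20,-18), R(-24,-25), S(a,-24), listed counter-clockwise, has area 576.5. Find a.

The doubled signed area Σ (x_i y_{i+1} − x_{i+1} y_i) is linear in a.
With a=0 it equals 938; the coefficient of a is 43 (from the two edges through S).
So 43·a + 938 = 2·576.5 = 1153 ⇒ a = 5.

5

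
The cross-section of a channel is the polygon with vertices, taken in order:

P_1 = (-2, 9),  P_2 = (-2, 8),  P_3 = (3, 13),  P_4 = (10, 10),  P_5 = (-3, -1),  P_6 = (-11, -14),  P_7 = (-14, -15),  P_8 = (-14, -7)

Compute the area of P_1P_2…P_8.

Apply the shoelace formula: 2A = Σ (x_i·y_{i+1} − x_{i+1}·y_i), indices taken mod 8.
Cross-terms: 2, -50, -100, 20, 31, -31, -112, -140  ⇒  Σ = -380
Area = |Σ|/2 = 190.

190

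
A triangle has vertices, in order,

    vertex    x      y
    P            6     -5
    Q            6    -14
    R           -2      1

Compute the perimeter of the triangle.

36

|PQ| = √((0)² + (-9)²) = √81 = 9
|QR| = √((-8)² + (15)²) = √289 = 17
|RP| = √((8)² + (-6)²) = √100 = 10
Perimeter = 9 + 17 + 10 = 36.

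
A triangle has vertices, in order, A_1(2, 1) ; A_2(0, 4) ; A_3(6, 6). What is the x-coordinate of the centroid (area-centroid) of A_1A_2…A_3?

8/3

Apply the surveyor's formula. First the cross-terms c_i = x_i·y_{i+1} − x_{i+1}·y_i:
  8, -24, -6  ⇒  2A = -22, A = -11.
Then Σ (x_i + x_{i+1})·c_i = -176, so x̄ = -176 / (6·(-11)) = 8/3.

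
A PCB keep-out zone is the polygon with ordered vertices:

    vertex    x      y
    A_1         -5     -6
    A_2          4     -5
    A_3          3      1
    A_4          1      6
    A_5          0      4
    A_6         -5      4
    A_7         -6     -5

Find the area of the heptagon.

84.5

Σ = (49) + (19) + (17) + (4) + (20) + (49) + (11) = 169
Area = |Σ|/2 = 84.5.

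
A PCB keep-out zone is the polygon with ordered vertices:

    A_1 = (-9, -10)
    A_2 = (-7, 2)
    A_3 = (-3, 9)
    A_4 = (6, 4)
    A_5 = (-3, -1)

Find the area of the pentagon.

Apply the surveyor's formula: 2A = Σ (x_i·y_{i+1} − x_{i+1}·y_i), indices taken mod 5.
A_1→A_2: (-9)(2) − (-7)(-10) = -88
A_2→A_3: (-7)(9) − (-3)(2) = -57
A_3→A_4: (-3)(4) − (6)(9) = -66
A_4→A_5: (6)(-1) − (-3)(4) = 6
A_5→A_1: (-3)(-10) − (-9)(-1) = 21
Σ = -184
Area = |Σ|/2 = 92.

92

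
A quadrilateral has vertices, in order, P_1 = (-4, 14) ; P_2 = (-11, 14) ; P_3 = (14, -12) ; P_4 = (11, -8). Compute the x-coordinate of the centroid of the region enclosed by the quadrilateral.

Apply the shoelace (surveyor's) formula. First the cross-terms c_i = x_i·y_{i+1} − x_{i+1}·y_i:
  98, -64, 20, 122  ⇒  2A = 176, A = 88.
Then Σ (x_i + x_{i+1})·c_i = -308, so x̄ = -308 / (6·88) = -7/12.

-7/12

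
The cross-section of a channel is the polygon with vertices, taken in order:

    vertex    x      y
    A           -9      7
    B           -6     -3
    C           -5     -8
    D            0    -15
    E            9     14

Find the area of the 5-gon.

Apply Gauss's area formula: 2A = Σ (x_i·y_{i+1} − x_{i+1}·y_i), indices taken mod 5.
Cross-terms: 69, 33, 75, 135, 189  ⇒  Σ = 501
Area = |Σ|/2 = 250.5.

250.5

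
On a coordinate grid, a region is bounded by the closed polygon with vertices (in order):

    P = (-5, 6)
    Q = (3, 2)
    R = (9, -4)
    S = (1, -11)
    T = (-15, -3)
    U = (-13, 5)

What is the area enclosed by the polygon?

Apply the shoelace formula: 2A = Σ (x_i·y_{i+1} − x_{i+1}·y_i), indices taken mod 6.
Σ = (-28) + (-30) + (-95) + (-168) + (-114) + (-53) = -488
Area = |Σ|/2 = 244.

244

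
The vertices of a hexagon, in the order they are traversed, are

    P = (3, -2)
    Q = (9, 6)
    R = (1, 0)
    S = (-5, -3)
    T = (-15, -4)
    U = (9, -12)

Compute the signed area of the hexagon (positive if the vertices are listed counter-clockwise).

Apply Gauss's area formula: 2A = Σ (x_i·y_{i+1} − x_{i+1}·y_i), indices taken mod 6.
Cross-terms: 36, -6, -3, -25, 216, 18  ⇒  Σ = 236
Signed area = Σ/2 = 118 (positive ⇒ counter-clockwise traversal).

118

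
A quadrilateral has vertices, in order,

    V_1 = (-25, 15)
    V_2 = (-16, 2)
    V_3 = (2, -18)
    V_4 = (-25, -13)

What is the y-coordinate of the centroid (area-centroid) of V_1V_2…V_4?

-223/39

Apply the shoelace (surveyor's) formula. First the cross-terms c_i = x_i·y_{i+1} − x_{i+1}·y_i:
  190, 284, -476, -700  ⇒  2A = -702, A = -351.
Then Σ (y_i + y_{i+1})·c_i = 12042, so ȳ = 12042 / (6·(-351)) = -223/39.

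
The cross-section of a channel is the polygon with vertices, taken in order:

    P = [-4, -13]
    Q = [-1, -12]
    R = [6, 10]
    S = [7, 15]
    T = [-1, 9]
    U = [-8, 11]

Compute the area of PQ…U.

Apply Gauss's area formula: 2A = Σ (x_i·y_{i+1} − x_{i+1}·y_i), indices taken mod 6.
Cross-terms: 35, 62, 20, 78, 61, 148  ⇒  Σ = 404
Area = |Σ|/2 = 202.

202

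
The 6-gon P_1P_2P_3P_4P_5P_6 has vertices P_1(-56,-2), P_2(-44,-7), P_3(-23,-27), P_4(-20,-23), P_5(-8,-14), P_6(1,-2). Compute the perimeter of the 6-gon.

134

|P_1P_2| = √((12)² + (-5)²) = √169 = 13
|P_2P_3| = √((21)² + (-20)²) = √841 = 29
|P_3P_4| = √((3)² + (4)²) = √25 = 5
|P_4P_5| = √((12)² + (9)²) = √225 = 15
|P_5P_6| = √((9)² + (12)²) = √225 = 15
|P_6P_1| = √((-57)² + (0)²) = √3249 = 57
Perimeter = 13 + 29 + 5 + 15 + 15 + 57 = 134.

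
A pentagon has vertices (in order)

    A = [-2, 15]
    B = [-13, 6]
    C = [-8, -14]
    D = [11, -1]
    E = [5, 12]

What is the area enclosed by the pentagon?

Apply the shoelace (surveyor's) formula: 2A = Σ (x_i·y_{i+1} − x_{i+1}·y_i), indices taken mod 5.
Cross-terms: 183, 230, 162, 137, 99  ⇒  Σ = 811
Area = |Σ|/2 = 405.5.

405.5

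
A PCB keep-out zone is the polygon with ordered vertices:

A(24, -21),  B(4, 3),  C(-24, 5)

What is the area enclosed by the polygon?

A→B: (24)(3) − (4)(-21) = 156
B→C: (4)(5) − (-24)(3) = 92
C→A: (-24)(-21) − (24)(5) = 384
Σ = 632
Area = |Σ|/2 = 316.

316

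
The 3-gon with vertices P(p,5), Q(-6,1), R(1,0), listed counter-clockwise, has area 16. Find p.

The doubled signed area Σ (x_i y_{i+1} − x_{i+1} y_i) is linear in p.
With p=0 it equals 34; the coefficient of p is 1 (from the two edges through P).
So 1·p + 34 = 2·16 = 32 ⇒ p = -2.

-2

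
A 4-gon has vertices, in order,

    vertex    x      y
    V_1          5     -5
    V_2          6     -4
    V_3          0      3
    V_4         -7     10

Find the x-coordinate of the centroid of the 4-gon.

101/102

Apply the shoelace (surveyor's) formula. First the cross-terms c_i = x_i·y_{i+1} − x_{i+1}·y_i:
  10, 18, 21, -15  ⇒  2A = 34, A = 17.
Then Σ (x_i + x_{i+1})·c_i = 101, so x̄ = 101 / (6·17) = 101/102.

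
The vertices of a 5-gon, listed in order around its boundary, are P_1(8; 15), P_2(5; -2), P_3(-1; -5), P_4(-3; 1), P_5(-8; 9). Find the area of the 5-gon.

172.5

Apply the shoelace formula: 2A = Σ (x_i·y_{i+1} − x_{i+1}·y_i), indices taken mod 5.
Σ = (-91) + (-27) + (-16) + (-19) + (-192) = -345
Area = |Σ|/2 = 172.5.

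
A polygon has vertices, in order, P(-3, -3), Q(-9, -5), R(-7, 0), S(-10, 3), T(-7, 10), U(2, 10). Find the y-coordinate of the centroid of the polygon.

Apply the shoelace formula. First the cross-terms c_i = x_i·y_{i+1} − x_{i+1}·y_i:
  -12, -35, -21, -79, -90, 24  ⇒  2A = -213, A = -106.5.
Then Σ (y_i + y_{i+1})·c_i = -2451, so ȳ = -2451 / (6·(-106.5)) = 817/213.

817/213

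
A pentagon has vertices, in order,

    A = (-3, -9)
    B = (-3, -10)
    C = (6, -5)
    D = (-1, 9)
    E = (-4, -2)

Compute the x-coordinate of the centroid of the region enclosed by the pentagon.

Apply the shoelace (surveyor's) formula. First the cross-terms c_i = x_i·y_{i+1} − x_{i+1}·y_i:
  3, 75, 49, 38, 30  ⇒  2A = 195, A = 97.5.
Then Σ (x_i + x_{i+1})·c_i = 52, so x̄ = 52 / (6·97.5) = 4/45.

4/45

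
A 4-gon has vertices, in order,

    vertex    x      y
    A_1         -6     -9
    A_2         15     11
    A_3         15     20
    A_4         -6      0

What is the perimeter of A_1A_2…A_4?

76

|A_1A_2| = √((21)² + (20)²) = √841 = 29
|A_2A_3| = √((0)² + (9)²) = √81 = 9
|A_3A_4| = √((-21)² + (-20)²) = √841 = 29
|A_4A_1| = √((0)² + (-9)²) = √81 = 9
Perimeter = 29 + 9 + 29 + 9 = 76.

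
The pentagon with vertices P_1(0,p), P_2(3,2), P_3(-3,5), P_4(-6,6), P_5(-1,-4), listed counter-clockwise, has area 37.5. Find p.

-3

The doubled signed area Σ (x_i y_{i+1} − x_{i+1} y_i) is linear in p.
With p=0 it equals 63; the coefficient of p is -4 (from the two edges through P_1).
So -4·p + 63 = 2·37.5 = 75 ⇒ p = -3.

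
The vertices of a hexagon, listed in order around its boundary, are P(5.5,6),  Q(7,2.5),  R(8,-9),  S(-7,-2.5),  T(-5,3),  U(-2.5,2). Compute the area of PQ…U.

Σ = (-28.25) + (-83) + (-83) + (-33.5) + (-2.5) + (-26) = -256.25
Area = |Σ|/2 = 128.125.

128.125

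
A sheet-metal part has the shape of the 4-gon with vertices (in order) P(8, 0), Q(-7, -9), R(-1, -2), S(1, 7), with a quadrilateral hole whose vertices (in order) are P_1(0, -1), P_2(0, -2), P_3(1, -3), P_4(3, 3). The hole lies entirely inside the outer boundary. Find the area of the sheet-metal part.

Outer boundary:
Apply the surveyor's formula: 2A = Σ (x_i·y_{i+1} − x_{i+1}·y_i), indices taken mod 4.
Σ = (-72) + (5) + (-5) + (-56) = -128
Area = |Σ|/2 = 64.
Hole:
P_1→P_2: (0)(-2) − (0)(-1) = 0
P_2→P_3: (0)(-3) − (1)(-2) = 2
P_3→P_4: (1)(3) − (3)(-3) = 12
P_4→P_1: (3)(-1) − (0)(3) = -3
Σ = 11
Area = |Σ|/2 = 5.5.
Net area = 64 − 5.5 = 58.5.

58.5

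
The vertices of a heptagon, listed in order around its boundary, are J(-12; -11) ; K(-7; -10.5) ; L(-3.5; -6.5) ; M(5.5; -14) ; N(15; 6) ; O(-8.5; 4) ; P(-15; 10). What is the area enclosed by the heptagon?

378.25

Σ = (49) + (8.75) + (84.75) + (243) + (111) + (-25) + (285) = 756.5
Area = |Σ|/2 = 378.25.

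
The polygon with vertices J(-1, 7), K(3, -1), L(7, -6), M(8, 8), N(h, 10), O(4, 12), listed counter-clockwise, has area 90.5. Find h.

Write out the shoelace sum; only the two edges meeting at N involve h:
2·Area = [(8·10 − h·8) + (h·12 − 4·10)] + 113
       = 4·h + 153 = 181
⇒ h = 7.

7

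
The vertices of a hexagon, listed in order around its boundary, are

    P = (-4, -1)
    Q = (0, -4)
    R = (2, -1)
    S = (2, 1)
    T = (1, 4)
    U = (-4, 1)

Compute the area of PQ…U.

Apply the surveyor's formula: 2A = Σ (x_i·y_{i+1} − x_{i+1}·y_i), indices taken mod 6.
Σ = (16) + (8) + (4) + (7) + (17) + (8) = 60
Area = |Σ|/2 = 30.

30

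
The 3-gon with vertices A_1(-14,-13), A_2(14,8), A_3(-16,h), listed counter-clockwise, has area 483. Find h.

Write out the shoelace sum; only the two edges meeting at A_3 involve h:
2·Area = [(14·h − (-16)·8) + ((-16)·(-13) − (-14)·h)] + 70
       = 28·h + 406 = 966
⇒ h = 20.

20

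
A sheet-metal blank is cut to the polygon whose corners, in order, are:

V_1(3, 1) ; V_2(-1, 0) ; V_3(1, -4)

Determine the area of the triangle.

9

Σ = (1) + (4) + (13) = 18
Area = |Σ|/2 = 9.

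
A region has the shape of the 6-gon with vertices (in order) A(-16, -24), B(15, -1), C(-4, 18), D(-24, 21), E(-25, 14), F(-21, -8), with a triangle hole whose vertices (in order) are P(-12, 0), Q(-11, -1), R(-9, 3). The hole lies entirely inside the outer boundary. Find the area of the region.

1021.5

Outer boundary:
Apply the shoelace formula: 2A = Σ (x_i·y_{i+1} − x_{i+1}·y_i), indices taken mod 6.
Σ = (376) + (266) + (348) + (189) + (494) + (376) = 2049
Area = |Σ|/2 = 1024.5.
Hole:
Apply the shoelace formula: 2A = Σ (x_i·y_{i+1} − x_{i+1}·y_i), indices taken mod 3.
P→Q: (-12)(-1) − (-11)(0) = 12
Q→R: (-11)(3) − (-9)(-1) = -42
R→P: (-9)(0) − (-12)(3) = 36
Σ = 6
Area = |Σ|/2 = 3.
Net area = 1024.5 − 3 = 1021.5.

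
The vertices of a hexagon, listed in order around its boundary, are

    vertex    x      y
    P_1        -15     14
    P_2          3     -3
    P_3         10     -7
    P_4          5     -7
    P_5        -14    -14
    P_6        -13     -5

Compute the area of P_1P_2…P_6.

280

Apply Gauss's area formula: 2A = Σ (x_i·y_{i+1} − x_{i+1}·y_i), indices taken mod 6.
Σ = (3) + (9) + (-35) + (-168) + (-112) + (-257) = -560
Area = |Σ|/2 = 280.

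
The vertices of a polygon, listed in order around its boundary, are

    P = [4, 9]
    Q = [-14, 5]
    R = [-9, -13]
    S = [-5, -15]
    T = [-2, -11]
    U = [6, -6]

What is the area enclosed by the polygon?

Σ = (146) + (227) + (70) + (25) + (78) + (78) = 624
Area = |Σ|/2 = 312.

312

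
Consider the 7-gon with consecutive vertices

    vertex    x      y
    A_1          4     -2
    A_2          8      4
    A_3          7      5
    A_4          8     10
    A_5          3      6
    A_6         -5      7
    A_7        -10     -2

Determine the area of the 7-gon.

Cross-terms: 32, 12, 30, 18, 51, 80, 28  ⇒  Σ = 251
Area = |Σ|/2 = 125.5.

125.5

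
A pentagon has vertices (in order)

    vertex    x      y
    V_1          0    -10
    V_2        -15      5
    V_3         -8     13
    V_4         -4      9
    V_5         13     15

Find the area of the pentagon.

Σ = (-150) + (-155) + (-20) + (-177) + (-130) = -632
Area = |Σ|/2 = 316.

316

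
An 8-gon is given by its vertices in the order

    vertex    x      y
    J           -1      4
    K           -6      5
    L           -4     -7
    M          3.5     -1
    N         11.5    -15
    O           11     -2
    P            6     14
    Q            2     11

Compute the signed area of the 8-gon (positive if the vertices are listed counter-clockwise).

Apply the shoelace (surveyor's) formula: 2A = Σ (x_i·y_{i+1} − x_{i+1}·y_i), indices taken mod 8.
Σ = (19) + (62) + (28.5) + (-41) + (142) + (166) + (38) + (19) = 433.5
Signed area = Σ/2 = 216.75 (positive ⇒ counter-clockwise traversal).

216.75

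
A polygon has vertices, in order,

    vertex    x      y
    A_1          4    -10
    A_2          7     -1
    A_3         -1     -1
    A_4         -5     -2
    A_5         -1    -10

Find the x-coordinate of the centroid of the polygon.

Apply the shoelace formula. First the cross-terms c_i = x_i·y_{i+1} − x_{i+1}·y_i:
  66, -8, -3, 48, 50  ⇒  2A = 153, A = 76.5.
Then Σ (x_i + x_{i+1})·c_i = 558, so x̄ = 558 / (6·76.5) = 62/51.

62/51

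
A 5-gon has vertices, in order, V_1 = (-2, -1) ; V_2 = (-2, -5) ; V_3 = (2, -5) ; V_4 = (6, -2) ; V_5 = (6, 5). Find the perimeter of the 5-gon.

|V_1V_2| = √((0)² + (-4)²) = √16 = 4
|V_2V_3| = √((4)² + (0)²) = √16 = 4
|V_3V_4| = √((4)² + (3)²) = √25 = 5
|V_4V_5| = √((0)² + (7)²) = √49 = 7
|V_5V_1| = √((-8)² + (-6)²) = √100 = 10
Perimeter = 4 + 4 + 5 + 7 + 10 = 30.

30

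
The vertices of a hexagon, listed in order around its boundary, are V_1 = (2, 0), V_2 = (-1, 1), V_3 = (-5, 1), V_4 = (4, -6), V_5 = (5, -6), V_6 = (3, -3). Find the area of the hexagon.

23.5

Apply Gauss's area formula: 2A = Σ (x_i·y_{i+1} − x_{i+1}·y_i), indices taken mod 6.
Σ = (2) + (4) + (26) + (6) + (3) + (6) = 47
Area = |Σ|/2 = 23.5.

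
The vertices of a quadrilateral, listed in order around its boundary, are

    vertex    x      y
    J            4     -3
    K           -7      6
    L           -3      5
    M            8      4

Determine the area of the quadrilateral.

Σ = (3) + (-17) + (-52) + (-40) = -106
Area = |Σ|/2 = 53.

53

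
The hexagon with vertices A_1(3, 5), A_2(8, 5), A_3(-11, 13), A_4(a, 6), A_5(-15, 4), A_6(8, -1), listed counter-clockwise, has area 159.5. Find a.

Write out the shoelace sum; only the two edges meeting at A_4 involve a:
2·Area = [((-11)·6 − a·13) + (a·4 − (-15)·6)] + 160
       = -9·a + 184 = 319
⇒ a = -15.

-15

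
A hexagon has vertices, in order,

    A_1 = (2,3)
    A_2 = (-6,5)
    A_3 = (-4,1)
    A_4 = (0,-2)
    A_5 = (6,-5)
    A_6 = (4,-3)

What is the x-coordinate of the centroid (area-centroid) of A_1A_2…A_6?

Apply the shoelace formula. First the cross-terms c_i = x_i·y_{i+1} − x_{i+1}·y_i:
  28, 14, 8, 12, 2, 18  ⇒  2A = 82, A = 41.
Then Σ (x_i + x_{i+1})·c_i = -84, so x̄ = -84 / (6·41) = -14/41.

-14/41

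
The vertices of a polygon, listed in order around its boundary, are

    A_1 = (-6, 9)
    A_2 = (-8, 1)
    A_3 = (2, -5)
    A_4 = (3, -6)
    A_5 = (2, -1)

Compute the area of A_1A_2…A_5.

64

Apply Gauss's area formula: 2A = Σ (x_i·y_{i+1} − x_{i+1}·y_i), indices taken mod 5.
A_1→A_2: (-6)(1) − (-8)(9) = 66
A_2→A_3: (-8)(-5) − (2)(1) = 38
A_3→A_4: (2)(-6) − (3)(-5) = 3
A_4→A_5: (3)(-1) − (2)(-6) = 9
A_5→A_1: (2)(9) − (-6)(-1) = 12
Σ = 128
Area = |Σ|/2 = 64.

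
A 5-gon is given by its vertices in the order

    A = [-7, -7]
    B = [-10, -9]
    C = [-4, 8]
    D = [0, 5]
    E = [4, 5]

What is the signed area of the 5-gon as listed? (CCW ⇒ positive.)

-78

Cross-terms: -7, -116, -20, -20, 7  ⇒  Σ = -156
Signed area = Σ/2 = -78 (negative ⇒ clockwise traversal).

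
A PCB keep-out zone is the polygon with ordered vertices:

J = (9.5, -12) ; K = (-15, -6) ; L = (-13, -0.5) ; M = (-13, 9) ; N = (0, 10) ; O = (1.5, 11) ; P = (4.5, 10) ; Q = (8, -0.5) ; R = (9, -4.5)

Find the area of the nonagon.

394.75

Apply the shoelace (surveyor's) formula: 2A = Σ (x_i·y_{i+1} − x_{i+1}·y_i), indices taken mod 9.
J→K: (9.5)(-6) − (-15)(-12) = -237
K→L: (-15)(-0.5) − (-13)(-6) = -70.5
L→M: (-13)(9) − (-13)(-0.5) = -123.5
M→N: (-13)(10) − (0)(9) = -130
N→O: (0)(11) − (1.5)(10) = -15
O→P: (1.5)(10) − (4.5)(11) = -34.5
P→Q: (4.5)(-0.5) − (8)(10) = -82.25
Q→R: (8)(-4.5) − (9)(-0.5) = -31.5
R→J: (9)(-12) − (9.5)(-4.5) = -65.25
Σ = -789.5
Area = |Σ|/2 = 394.75.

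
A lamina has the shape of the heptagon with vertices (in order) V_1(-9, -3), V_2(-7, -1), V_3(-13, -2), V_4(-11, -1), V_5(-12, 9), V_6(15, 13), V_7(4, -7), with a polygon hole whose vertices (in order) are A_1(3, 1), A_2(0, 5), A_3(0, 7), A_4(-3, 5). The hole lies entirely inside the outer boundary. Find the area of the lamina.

Outer boundary:
Apply the surveyor's formula: 2A = Σ (x_i·y_{i+1} − x_{i+1}·y_i), indices taken mod 7.
Σ = (-12) + (1) + (-9) + (-111) + (-291) + (-157) + (-75) = -654
Area = |Σ|/2 = 327.
Hole:
Σ = (15) + (0) + (21) + (-18) = 18
Area = |Σ|/2 = 9.
Net area = 327 − 9 = 318.

318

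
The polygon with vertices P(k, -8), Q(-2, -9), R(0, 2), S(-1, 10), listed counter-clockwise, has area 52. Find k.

Write out the shoelace sum; only the two edges meeting at P involve k:
2·Area = [((-1)·(-8) − k·10) + (k·(-9) − (-2)·(-8))] + -2
       = -19·k + -10 = 104
⇒ k = -6.

-6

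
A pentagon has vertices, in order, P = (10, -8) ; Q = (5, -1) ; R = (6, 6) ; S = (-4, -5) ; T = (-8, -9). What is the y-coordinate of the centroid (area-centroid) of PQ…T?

-443/105

Apply the surveyor's formula. First the cross-terms c_i = x_i·y_{i+1} − x_{i+1}·y_i:
  30, 36, -6, -4, 154  ⇒  2A = 210, A = 105.
Then Σ (y_i + y_{i+1})·c_i = -2658, so ȳ = -2658 / (6·105) = -443/105.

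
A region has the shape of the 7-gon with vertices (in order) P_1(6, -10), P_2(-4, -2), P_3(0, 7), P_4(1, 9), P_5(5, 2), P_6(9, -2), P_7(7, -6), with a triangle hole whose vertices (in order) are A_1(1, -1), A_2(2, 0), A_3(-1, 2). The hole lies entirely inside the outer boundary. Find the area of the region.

Outer boundary:
Apply the shoelace (surveyor's) formula: 2A = Σ (x_i·y_{i+1} − x_{i+1}·y_i), indices taken mod 7.
Cross-terms: -52, -28, -7, -43, -28, -40, -34  ⇒  Σ = -232
Area = |Σ|/2 = 116.
Hole:
A_1→A_2: (1)(0) − (2)(-1) = 2
A_2→A_3: (2)(2) − (-1)(0) = 4
A_3→A_1: (-1)(-1) − (1)(2) = -1
Σ = 5
Area = |Σ|/2 = 2.5.
Net area = 116 − 2.5 = 113.5.

113.5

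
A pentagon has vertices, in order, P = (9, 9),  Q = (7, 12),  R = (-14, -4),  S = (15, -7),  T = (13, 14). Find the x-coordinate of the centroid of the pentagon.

64/15

Apply Gauss's area formula. First the cross-terms c_i = x_i·y_{i+1} − x_{i+1}·y_i:
  45, 140, 158, 301, -9  ⇒  2A = 635, A = 317.5.
Then Σ (x_i + x_{i+1})·c_i = 8128, so x̄ = 8128 / (6·317.5) = 64/15.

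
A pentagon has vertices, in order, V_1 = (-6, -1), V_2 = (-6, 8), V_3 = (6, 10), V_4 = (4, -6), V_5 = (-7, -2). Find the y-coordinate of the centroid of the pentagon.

737/293

Apply the surveyor's formula. First the cross-terms c_i = x_i·y_{i+1} − x_{i+1}·y_i:
  -54, -108, -76, -50, -5  ⇒  2A = -293, A = -146.5.
Then Σ (y_i + y_{i+1})·c_i = -2211, so ȳ = -2211 / (6·(-146.5)) = 737/293.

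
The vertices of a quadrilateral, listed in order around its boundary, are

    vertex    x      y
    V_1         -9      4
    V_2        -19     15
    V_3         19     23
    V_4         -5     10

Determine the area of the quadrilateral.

Σ = (-59) + (-722) + (305) + (70) = -406
Area = |Σ|/2 = 203.

203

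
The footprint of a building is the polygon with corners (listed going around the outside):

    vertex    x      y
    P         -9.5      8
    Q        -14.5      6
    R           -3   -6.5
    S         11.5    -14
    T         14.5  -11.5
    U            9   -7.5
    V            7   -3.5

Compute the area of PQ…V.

198.625

Apply the shoelace formula: 2A = Σ (x_i·y_{i+1} − x_{i+1}·y_i), indices taken mod 7.
Cross-terms: 59, 112.25, 116.75, 70.75, -5.25, 21, 22.75  ⇒  Σ = 397.25
Area = |Σ|/2 = 198.625.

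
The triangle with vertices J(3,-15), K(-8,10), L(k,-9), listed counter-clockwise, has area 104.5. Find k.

-8

The doubled signed area Σ (x_i y_{i+1} − x_{i+1} y_i) is linear in k.
With k=0 it equals 9; the coefficient of k is -25 (from the two edges through L).
So -25·k + 9 = 2·104.5 = 209 ⇒ k = -8.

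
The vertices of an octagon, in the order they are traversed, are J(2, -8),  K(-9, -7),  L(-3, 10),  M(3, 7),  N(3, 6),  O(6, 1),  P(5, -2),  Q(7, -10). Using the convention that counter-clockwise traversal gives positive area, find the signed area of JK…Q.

Σ = (-86) + (-111) + (-51) + (-3) + (-33) + (-17) + (-36) + (-36) = -373
Signed area = Σ/2 = -186.5 (negative ⇒ clockwise traversal).

-186.5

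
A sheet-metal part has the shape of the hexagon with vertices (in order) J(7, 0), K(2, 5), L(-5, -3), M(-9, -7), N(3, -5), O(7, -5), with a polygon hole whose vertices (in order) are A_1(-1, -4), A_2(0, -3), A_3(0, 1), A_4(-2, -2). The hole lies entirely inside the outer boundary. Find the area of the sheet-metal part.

86

Outer boundary:
Apply the shoelace (surveyor's) formula: 2A = Σ (x_i·y_{i+1} − x_{i+1}·y_i), indices taken mod 6.
J→K: (7)(5) − (2)(0) = 35
K→L: (2)(-3) − (-5)(5) = 19
L→M: (-5)(-7) − (-9)(-3) = 8
M→N: (-9)(-5) − (3)(-7) = 66
N→O: (3)(-5) − (7)(-5) = 20
O→J: (7)(0) − (7)(-5) = 35
Σ = 183
Area = |Σ|/2 = 91.5.
Hole:
Σ = (3) + (0) + (2) + (6) = 11
Area = |Σ|/2 = 5.5.
Net area = 91.5 − 5.5 = 86.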